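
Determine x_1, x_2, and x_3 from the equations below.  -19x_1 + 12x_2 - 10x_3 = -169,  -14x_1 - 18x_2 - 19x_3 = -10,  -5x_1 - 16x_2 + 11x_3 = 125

Row-reduce the augmented matrix:
R1 ← R1 / (-19).
R2 ← R2 + 14·R1.
R3 ← R3 + 5·R1.
R2 ← R2 / (-510/19).
R1 ← R1 + 12/19·R2.
R3 ← R3 + 364/19·R2.
R3 ← R3 / (329/15).
R1 ← R1 − 4/5·R3.
R2 ← R2 − 13/30·R3.
Reading off the reduced rows gives x_1 = 3, x_2 = -6, x_3 = 4.

x_1 = 3, x_2 = -6, x_3 = 4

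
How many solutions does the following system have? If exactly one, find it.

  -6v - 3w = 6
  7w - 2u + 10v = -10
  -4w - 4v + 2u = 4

infinitely many solutions

Row-reduce:
Swap R1 and R2.
R1 ← R1 / (-2).
R3 ← R3 − 2·R1.
R2 ← R2 / (-6).
R1 ← R1 + 5·R2.
R3 ← R3 − 6·R2.
Rank is 2 with 3 unknowns, leaving w free.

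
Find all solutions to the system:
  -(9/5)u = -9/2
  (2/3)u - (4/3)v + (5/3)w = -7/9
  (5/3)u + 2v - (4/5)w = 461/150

u = 5/2, v = -5/3, w = -14/5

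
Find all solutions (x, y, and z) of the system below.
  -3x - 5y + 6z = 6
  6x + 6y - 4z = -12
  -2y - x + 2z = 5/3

x = -8/3, y = 1, z = 1/2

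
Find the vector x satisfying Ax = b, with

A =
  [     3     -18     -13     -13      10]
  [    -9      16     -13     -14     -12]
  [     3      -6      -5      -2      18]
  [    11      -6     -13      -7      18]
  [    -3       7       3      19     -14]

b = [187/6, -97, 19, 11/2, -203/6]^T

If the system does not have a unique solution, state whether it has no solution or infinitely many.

Row-reduce the augmented matrix:
R1 ← R1 / (3).
R2 ← R2 + 9·R1.
R3 ← R3 − 3·R1.
R4 ← R4 − 11·R1.
R5 ← R5 + 3·R1.
R2 ← R2 / (-38).
R1 ← R1 + 6·R2.
R3 ← R3 − 12·R2.
R4 ← R4 − 60·R2.
R5 ← R5 + 11·R2.
R3 ← R3 / (-160/19).
R1 ← R1 − 221/57·R3.
R2 ← R2 − 26/19·R3.
R4 ← R4 + 2704/57·R3.
R5 ← R5 − 96/19·R3.
R4 ← R4 / (-107/10).
R1 ← R1 − 223/160·R4.
R2 ← R2 − 37/80·R4.
R3 ← R3 − 109/160·R4.
R5 ← R5 − 179/10·R4.
R5 ← R5 / (-36479/321).
R1 ← R1 + 847/428·R5.
R2 ← R2 + 745/642·R5.
R3 ← R3 + 7591/1284·R5.
R4 ← R4 − 2020/321·R5.
Reading off the reduced rows gives x_1 = 1, x_2 = -3, x_3 = 3, x_4 = -1/2, x_5 = 2/3.

x_1 = 1, x_2 = -3, x_3 = 3, x_4 = -1/2, x_5 = 2/3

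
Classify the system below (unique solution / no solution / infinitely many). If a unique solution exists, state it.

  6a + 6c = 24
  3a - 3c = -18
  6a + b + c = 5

a = -1, b = 6, c = 5

Row-reduce the augmented matrix:
R1 ← R1 / (6).
R2 ← R2 − 3·R1.
R3 ← R3 − 6·R1.
Swap R2 and R3.
R3 ← R3 / (-6).
R1 ← R1 − 1·R3.
R2 ← R2 + 5·R3.
Reading off the reduced rows gives a = -1, b = 6, c = 5.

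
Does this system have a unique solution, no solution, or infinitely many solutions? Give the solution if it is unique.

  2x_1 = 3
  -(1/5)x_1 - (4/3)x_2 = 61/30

Row-reduce the augmented matrix:
R1 ← R1 / (2).
R2 ← R2 + 1/5·R1.
R2 ← R2 / (-4/3).
Reading off the reduced rows gives x_1 = 3/2, x_2 = -7/4.

x_1 = 3/2, x_2 = -7/4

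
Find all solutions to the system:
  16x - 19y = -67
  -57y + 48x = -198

Row-reduce:
R1 ← R1 / (16).
R2 ← R2 − 48·R1.
Row 2 reduces to 0 = 3, a contradiction. The system is inconsistent.

no solution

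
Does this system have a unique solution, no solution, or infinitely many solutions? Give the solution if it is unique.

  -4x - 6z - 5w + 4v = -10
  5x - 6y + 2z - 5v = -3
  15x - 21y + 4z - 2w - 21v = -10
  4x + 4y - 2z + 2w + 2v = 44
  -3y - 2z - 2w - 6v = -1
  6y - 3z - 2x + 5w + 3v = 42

Row-reduce the augmented matrix:
R1 ← R1 / (-4).
R2 ← R2 − 5·R1.
R3 ← R3 − 15·R1.
R4 ← R4 − 4·R1.
R6 ← R6 + 2·R1.
R2 ← R2 / (-6).
R3 ← R3 + 21·R2.
R4 ← R4 − 4·R2.
R5 ← R5 + 3·R2.
R6 ← R6 − 6·R2.
R3 ← R3 / (3/4).
R1 ← R1 − 3/2·R3.
R2 ← R2 − 11/12·R3.
R4 ← R4 + 35/3·R3.
R5 ← R5 − 3/4·R3.
R6 ← R6 + 11/2·R3.
R4 ← R4 / (31/3).
R1 ← R1 + 1·R4.
R2 ← R2 + 1/3·R4.
R3 ← R3 − 3/2·R4.
R6 ← R6 − 19/2·R4.
Swap R5 and R6.
R5 ← R5 / (1156/31).
R1 ← R1 − 79/31·R5.
R2 ← R2 − 140/31·R5.
R3 ← R3 − 145/31·R5.
R4 ← R4 + 262/31·R5.
R6 reduces to 0 = 0, so the extra equation is consistent.
Reading off the reduced rows gives x = 4, y = 3, z = -5, w = 4, v = -1.

x = 4, y = 3, z = -5, w = 4, v = -1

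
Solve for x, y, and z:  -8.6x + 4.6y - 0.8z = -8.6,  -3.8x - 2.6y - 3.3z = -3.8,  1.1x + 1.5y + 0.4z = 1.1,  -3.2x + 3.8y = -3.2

x = 1, y = 0, z = 0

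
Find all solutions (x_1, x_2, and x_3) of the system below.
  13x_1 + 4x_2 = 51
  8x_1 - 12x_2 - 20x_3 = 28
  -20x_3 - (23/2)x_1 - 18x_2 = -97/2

infinitely many solutions

Row-reduce:
R1 ← R1 / (13).
R2 ← R2 − 8·R1.
R3 ← R3 + 23/2·R1.
R2 ← R2 / (-188/13).
R1 ← R1 − 4/13·R2.
R3 ← R3 + 188/13·R2.
Rank is 2 with 3 unknowns, leaving x_3 free.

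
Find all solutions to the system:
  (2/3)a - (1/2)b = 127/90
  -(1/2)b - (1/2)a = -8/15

a = 5/3, b = -3/5

Row-reduce the augmented matrix:
R1 ← R1 / (2/3).
R2 ← R2 + 1/2·R1.
R2 ← R2 / (-7/8).
R1 ← R1 + 3/4·R2.
Reading off the reduced rows gives a = 5/3, b = -3/5.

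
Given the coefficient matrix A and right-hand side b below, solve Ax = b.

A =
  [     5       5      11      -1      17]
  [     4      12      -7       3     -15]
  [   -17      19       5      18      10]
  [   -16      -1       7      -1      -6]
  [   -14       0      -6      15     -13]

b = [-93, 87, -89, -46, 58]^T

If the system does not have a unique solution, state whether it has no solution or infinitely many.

Row-reduce the augmented matrix:
R1 ← R1 / (5).
R2 ← R2 − 4·R1.
R3 ← R3 + 17·R1.
R4 ← R4 + 16·R1.
R5 ← R5 + 14·R1.
R2 ← R2 / (8).
R1 ← R1 − 1·R2.
R3 ← R3 − 36·R2.
R4 ← R4 − 15·R2.
R5 ← R5 − 14·R2.
R3 ← R3 / (227/2).
R1 ← R1 − 167/40·R3.
R2 ← R2 + 79/40·R3.
R4 ← R4 − 2873/40·R3.
R5 ← R5 − 1049/20·R3.
R4 ← R4 / (-44233/4540).
R1 ← R1 + 2647/4540·R4.
R2 ← R2 − 1959/4540·R4.
R3 ← R3 + 5/227·R4.
R5 ← R5 − 15221/2270·R4.
R5 ← R5 / (-951864/44233).
R1 ← R1 − 47897/44233·R5.
R2 ← R2 + 50621/44233·R5.
R3 ← R3 − 78812/44233·R5.
R4 ← R4 − 101351/44233·R5.
Reading off the reduced rows gives x_1 = 3, x_2 = -1, x_3 = -3, x_4 = 2, x_5 = -4.

x_1 = 3, x_2 = -1, x_3 = -3, x_4 = 2, x_5 = -4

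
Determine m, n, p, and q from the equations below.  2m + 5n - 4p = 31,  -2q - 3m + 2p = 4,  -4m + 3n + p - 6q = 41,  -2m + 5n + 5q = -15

Row-reduce the augmented matrix:
R1 ← R1 / (2).
R2 ← R2 + 3·R1.
R3 ← R3 + 4·R1.
R4 ← R4 + 2·R1.
R2 ← R2 / (15/2).
R1 ← R1 − 5/2·R2.
R3 ← R3 − 13·R2.
R4 ← R4 − 10·R2.
R3 ← R3 / (-1/15).
R1 ← R1 + 2/3·R3.
R2 ← R2 + 8/15·R3.
R4 ← R4 − 4/3·R3.
R4 ← R4 / (-43).
R1 ← R1 − 26·R4.
R2 ← R2 − 20·R4.
R3 ← R3 − 38·R4.
Reading off the reduced rows gives m = 0, n = 3, p = -4, q = -6.

m = 0, n = 3, p = -4, q = -6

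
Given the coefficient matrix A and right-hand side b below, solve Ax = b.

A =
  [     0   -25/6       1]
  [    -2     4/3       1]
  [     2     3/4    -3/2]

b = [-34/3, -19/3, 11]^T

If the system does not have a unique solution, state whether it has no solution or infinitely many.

no solution

Row-reduce:
Swap R1 and R2.
R1 ← R1 / (-2).
R3 ← R3 − 2·R1.
R2 ← R2 / (-25/6).
R1 ← R1 + 2/3·R2.
R3 ← R3 − 25/12·R2.
Row 3 reduces to 0 = -1, a contradiction. The system is inconsistent.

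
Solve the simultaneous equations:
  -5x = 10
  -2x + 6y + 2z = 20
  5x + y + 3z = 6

x = -2, y = 1, z = 5

Row-reduce the augmented matrix:
R1 ← R1 / (-5).
R2 ← R2 + 2·R1.
R3 ← R3 − 5·R1.
R2 ← R2 / (6).
R3 ← R3 − 1·R2.
R3 ← R3 / (8/3).
R2 ← R2 − 1/3·R3.
Reading off the reduced rows gives x = -2, y = 1, z = 5.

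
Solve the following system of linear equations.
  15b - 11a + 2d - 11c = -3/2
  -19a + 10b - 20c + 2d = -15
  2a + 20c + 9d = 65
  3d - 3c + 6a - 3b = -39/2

a = -2, b = 1/2, c = 3, d = 1

Row-reduce the augmented matrix:
R1 ← R1 / (-11).
R2 ← R2 + 19·R1.
R3 ← R3 − 2·R1.
R4 ← R4 − 6·R1.
R2 ← R2 / (-175/11).
R1 ← R1 + 15/11·R2.
R3 ← R3 − 30/11·R2.
R4 ← R4 − 57/11·R2.
R3 ← R3 / (624/35).
R1 ← R1 − 38/35·R3.
R2 ← R2 − 11/175·R3.
R4 ← R4 + 1632/175·R3.
R4 ← R4 / (109/13).
R1 ← R1 + 191/312·R4.
R2 ← R2 − 37/624·R4.
R3 ← R3 − 319/624·R4.
Reading off the reduced rows gives a = -2, b = 1/2, c = 3, d = 1.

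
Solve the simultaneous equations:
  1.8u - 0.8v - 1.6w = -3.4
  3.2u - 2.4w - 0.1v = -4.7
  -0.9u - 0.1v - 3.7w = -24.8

Row-reduce the augmented matrix:
R1 ← R1 / (9/5).
R2 ← R2 − 16/5·R1.
R3 ← R3 + 9/10·R1.
R2 ← R2 / (119/90).
R1 ← R1 + 4/9·R2.
R3 ← R3 + 1/2·R2.
R3 ← R3 / (-1031/238).
R1 ← R1 + 88/119·R3.
R2 ← R2 − 40/119·R3.
Reading off the reduced rows gives u = 3, v = -1, w = 6.

u = 3, v = -1, w = 6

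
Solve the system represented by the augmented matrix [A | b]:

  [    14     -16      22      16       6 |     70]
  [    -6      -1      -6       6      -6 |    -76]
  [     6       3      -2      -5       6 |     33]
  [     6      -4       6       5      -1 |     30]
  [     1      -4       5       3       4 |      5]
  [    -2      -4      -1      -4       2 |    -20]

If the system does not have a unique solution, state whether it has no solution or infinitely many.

x_1 = 4, x_2 = 4, x_3 = 6, x_4 = -3, x_5 = -1

Row-reduce the augmented matrix:
R1 ← R1 / (14).
R2 ← R2 + 6·R1.
R3 ← R3 − 6·R1.
R4 ← R4 − 6·R1.
R5 ← R5 − 1·R1.
R6 ← R6 + 2·R1.
R2 ← R2 / (-55/7).
R1 ← R1 + 8/7·R2.
R3 ← R3 − 69/7·R2.
R4 ← R4 − 20/7·R2.
R5 ← R5 + 20/7·R2.
R6 ← R6 + 44/7·R2.
R3 ← R3 / (-392/55).
R1 ← R1 − 59/55·R3.
R2 ← R2 + 24/55·R3.
R4 ← R4 + 24/11·R3.
R5 ← R5 − 24/11·R3.
R6 ← R6 + 3/5·R3.
R4 ← R4 / (74/49).
R1 ← R1 + 33/392·R4.
R2 ← R2 + 93/49·R4.
R3 ← R3 + 235/392·R4.
R5 ← R5 + 74/49·R4.
R6 ← R6 + 4845/392·R4.
Swap R5 and R6.
R5 ← R5 / (-18691/592).
R1 ← R1 − 321/592·R5.
R2 ← R2 + 387/74·R5.
R3 ← R3 + 997/592·R5.
R4 ← R4 + 223/74·R5.
R6 reduces to 0 = 0, so the extra equation is consistent.
Reading off the reduced rows gives x_1 = 4, x_2 = 4, x_3 = 6, x_4 = -3, x_5 = -1.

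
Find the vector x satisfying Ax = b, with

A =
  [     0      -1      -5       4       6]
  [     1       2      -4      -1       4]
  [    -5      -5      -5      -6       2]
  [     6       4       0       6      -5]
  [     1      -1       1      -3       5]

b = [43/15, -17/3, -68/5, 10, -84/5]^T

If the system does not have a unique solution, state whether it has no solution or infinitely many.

x_1 = -3, x_2 = 2, x_3 = 1/5, x_4 = 8/3, x_5 = -4/5

Row-reduce the augmented matrix:
Swap R1 and R2.
R3 ← R3 + 5·R1.
R4 ← R4 − 6·R1.
R5 ← R5 − 1·R1.
R2 ← R2 / (-1).
R1 ← R1 − 2·R2.
R3 ← R3 − 5·R2.
R4 ← R4 + 8·R2.
R5 ← R5 + 3·R2.
R3 ← R3 / (-50).
R1 ← R1 + 14·R3.
R2 ← R2 − 5·R3.
R4 ← R4 − 64·R3.
R5 ← R5 − 20·R3.
R4 ← R4 / (-212/25).
R1 ← R1 − 112/25·R4.
R2 ← R2 + 31/10·R4.
R3 ← R3 + 9/50·R4.
R5 ← R5 + 52/5·R4.
R5 ← R5 / (880/53).
R1 ← R1 + 216/53·R5.
R2 ← R2 − 1279/424·R5.
R3 ← R3 + 347/424·R5.
R4 ← R4 − 261/212·R5.
Reading off the reduced rows gives x_1 = -3, x_2 = 2, x_3 = 1/5, x_4 = 8/3, x_5 = -4/5.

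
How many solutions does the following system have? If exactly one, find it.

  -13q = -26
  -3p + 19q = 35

p = 1, q = 2

Row-reduce the augmented matrix:
Swap R1 and R2.
R1 ← R1 / (-3).
R2 ← R2 / (-13).
R1 ← R1 + 19/3·R2.
Reading off the reduced rows gives p = 1, q = 2.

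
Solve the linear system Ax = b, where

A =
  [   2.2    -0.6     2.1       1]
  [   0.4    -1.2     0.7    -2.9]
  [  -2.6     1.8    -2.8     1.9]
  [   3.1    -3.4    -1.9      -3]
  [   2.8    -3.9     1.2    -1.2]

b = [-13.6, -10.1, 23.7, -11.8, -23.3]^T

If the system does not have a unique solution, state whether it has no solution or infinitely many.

x_1 = -2, x_2 = 3, x_3 = -4, x_4 = 1

Row-reduce the augmented matrix:
R1 ← R1 / (11/5).
R2 ← R2 − 2/5·R1.
R3 ← R3 + 13/5·R1.
R4 ← R4 − 31/10·R1.
R5 ← R5 − 14/5·R1.
R2 ← R2 / (-12/11).
R1 ← R1 + 3/11·R2.
R3 ← R3 − 12/11·R2.
R4 ← R4 + 281/110·R2.
R5 ← R5 + 69/22·R2.
Swap R3 and R4.
R3 ← R3 / (-269/48).
R1 ← R1 − 7/8·R3.
R2 ← R2 + 7/24·R3.
R5 ← R5 + 191/80·R3.
Swap R4 and R5.
R4 ← R4 / (698249/134500).
R1 ← R1 − 11186/6725·R4.
R2 ← R2 − 36031/13450·R4.
R3 ← R3 + 3369/6725·R4.
R5 reduces to 0 = 0, so the extra equation is consistent.
Reading off the reduced rows gives x_1 = -2, x_2 = 3, x_3 = -4, x_4 = 1.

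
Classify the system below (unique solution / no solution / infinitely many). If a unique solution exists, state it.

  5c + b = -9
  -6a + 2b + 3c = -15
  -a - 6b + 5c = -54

Row-reduce the augmented matrix:
Swap R1 and R2.
R1 ← R1 / (-6).
R3 ← R3 + 1·R1.
R1 ← R1 + 1/3·R2.
R3 ← R3 + 19/3·R2.
R3 ← R3 / (217/6).
R1 ← R1 − 7/6·R3.
R2 ← R2 − 5·R3.
Reading off the reduced rows gives a = 3, b = 6, c = -3.

a = 3, b = 6, c = -3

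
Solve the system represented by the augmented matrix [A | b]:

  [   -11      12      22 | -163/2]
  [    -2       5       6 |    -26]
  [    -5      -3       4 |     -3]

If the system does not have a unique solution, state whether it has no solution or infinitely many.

no solution

Row-reduce:
R1 ← R1 / (-11).
R2 ← R2 + 2·R1.
R3 ← R3 + 5·R1.
R2 ← R2 / (31/11).
R1 ← R1 + 12/11·R2.
R3 ← R3 + 93/11·R2.
Row 3 reduces to 0 = 1/2, a contradiction. The system is inconsistent.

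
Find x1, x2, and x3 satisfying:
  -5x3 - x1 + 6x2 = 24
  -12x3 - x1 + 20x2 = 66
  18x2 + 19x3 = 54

x1 = -6, x2 = 3, x3 = 0

Row-reduce the augmented matrix:
R1 ← R1 / (-1).
R2 ← R2 + 1·R1.
R2 ← R2 / (14).
R1 ← R1 + 6·R2.
R3 ← R3 − 18·R2.
R3 ← R3 / (28).
R1 ← R1 − 2·R3.
R2 ← R2 + 1/2·R3.
Reading off the reduced rows gives x1 = -6, x2 = 3, x3 = 0.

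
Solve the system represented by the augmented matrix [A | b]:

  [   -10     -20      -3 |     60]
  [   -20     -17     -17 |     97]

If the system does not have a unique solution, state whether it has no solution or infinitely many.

infinitely many solutions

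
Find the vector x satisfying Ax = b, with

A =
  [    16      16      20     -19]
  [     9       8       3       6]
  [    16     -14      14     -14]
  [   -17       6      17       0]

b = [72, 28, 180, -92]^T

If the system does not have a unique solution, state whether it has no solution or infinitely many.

x_1 = 6, x_2 = -4, x_3 = 2, x_4 = 0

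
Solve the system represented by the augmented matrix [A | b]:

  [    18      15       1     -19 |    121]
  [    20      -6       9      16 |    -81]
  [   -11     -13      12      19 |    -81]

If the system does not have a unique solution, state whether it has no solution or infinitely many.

Row-reduce:
R1 ← R1 / (18).
R2 ← R2 − 20·R1.
R3 ← R3 + 11·R1.
R2 ← R2 / (-68/3).
R1 ← R1 − 5/6·R2.
R3 ← R3 + 23/6·R2.
R3 ← R3 / (4601/408).
R1 ← R1 − 47/136·R3.
R2 ← R2 + 71/204·R3.
Rank is 3 with 4 unknowns, leaving x_4 free.

infinitely many solutions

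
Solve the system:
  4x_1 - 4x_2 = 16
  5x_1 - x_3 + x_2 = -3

infinitely many solutions

Row-reduce:
R1 ← R1 / (4).
R2 ← R2 − 5·R1.
R2 ← R2 / (6).
R1 ← R1 + 1·R2.
Rank is 2 with 3 unknowns, leaving x_3 free.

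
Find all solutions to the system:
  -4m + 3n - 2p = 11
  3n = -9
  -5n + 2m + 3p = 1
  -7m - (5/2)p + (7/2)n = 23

no solution

Row-reduce:
R1 ← R1 / (-4).
R3 ← R3 − 2·R1.
R4 ← R4 + 7·R1.
R2 ← R2 / (3).
R1 ← R1 + 3/4·R2.
R3 ← R3 + 7/2·R2.
R4 ← R4 + 7/4·R2.
R3 ← R3 / (2).
R1 ← R1 − 1/2·R3.
R4 ← R4 − 1·R3.
Row 4 reduces to 0 = 1/2, a contradiction. The system is inconsistent.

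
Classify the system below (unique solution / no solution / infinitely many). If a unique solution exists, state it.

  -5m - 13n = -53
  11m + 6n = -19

Row-reduce the augmented matrix:
R1 ← R1 / (-5).
R2 ← R2 − 11·R1.
R2 ← R2 / (-113/5).
R1 ← R1 − 13/5·R2.
Reading off the reduced rows gives m = -5, n = 6.

m = -5, n = 6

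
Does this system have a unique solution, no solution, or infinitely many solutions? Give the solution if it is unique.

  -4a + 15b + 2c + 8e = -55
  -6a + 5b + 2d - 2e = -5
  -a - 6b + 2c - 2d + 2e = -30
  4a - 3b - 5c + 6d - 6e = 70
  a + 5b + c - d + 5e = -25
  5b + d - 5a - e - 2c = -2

Row-reduce the augmented matrix:
R1 ← R1 / (-4).
R2 ← R2 + 6·R1.
R3 ← R3 + 1·R1.
R4 ← R4 − 4·R1.
R5 ← R5 − 1·R1.
R6 ← R6 + 5·R1.
R2 ← R2 / (-35/2).
R1 ← R1 + 15/4·R2.
R3 ← R3 + 39/4·R2.
R4 ← R4 − 12·R2.
R5 ← R5 − 35/4·R2.
R6 ← R6 + 55/4·R2.
R3 ← R3 / (111/35).
R1 ← R1 − 1/7·R3.
R2 ← R2 − 6/35·R3.
R4 ← R4 + 177/35·R3.
R6 ← R6 + 15/7·R3.
R4 ← R4 / (89/37).
R1 ← R1 + 32/111·R4.
R2 ← R2 − 2/37·R4.
R3 ← R3 + 109/111·R4.
R6 ← R6 + 99/37·R4.
Swap R5 and R6.
R5 ← R5 / (948/89).
R1 ← R1 − 328/267·R5.
R2 ← R2 − 24/89·R5.
R3 ← R3 − 1184/267·R5.
R4 ← R4 − 179/89·R5.
R6 reduces to 0 = 0, so the extra equation is consistent.
Reading off the reduced rows gives a = 4, b = 1, c = -3, d = 1, e = -6.

a = 4, b = 1, c = -3, d = 1, e = -6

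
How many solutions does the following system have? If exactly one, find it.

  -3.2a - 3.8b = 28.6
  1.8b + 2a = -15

Row-reduce the augmented matrix:
R1 ← R1 / (-16/5).
R2 ← R2 − 2·R1.
R2 ← R2 / (-23/40).
R1 ← R1 − 19/16·R2.
Reading off the reduced rows gives a = -3, b = -5.

a = -3, b = -5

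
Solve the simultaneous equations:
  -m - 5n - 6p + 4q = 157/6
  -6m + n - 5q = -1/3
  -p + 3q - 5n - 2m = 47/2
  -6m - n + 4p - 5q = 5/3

m = -5/2, n = -2, p = -1/2, q = 8/3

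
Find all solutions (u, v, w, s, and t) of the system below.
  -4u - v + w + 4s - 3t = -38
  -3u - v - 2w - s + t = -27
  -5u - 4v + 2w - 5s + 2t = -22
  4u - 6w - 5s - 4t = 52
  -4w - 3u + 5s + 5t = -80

u = 6, v = 5, w = 3, s = -6, t = -4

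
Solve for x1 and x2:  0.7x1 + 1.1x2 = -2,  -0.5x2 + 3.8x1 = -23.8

Row-reduce the augmented matrix:
R1 ← R1 / (7/10).
R2 ← R2 − 19/5·R1.
R2 ← R2 / (-453/70).
R1 ← R1 − 11/7·R2.
Reading off the reduced rows gives x1 = -6, x2 = 2.

x1 = -6, x2 = 2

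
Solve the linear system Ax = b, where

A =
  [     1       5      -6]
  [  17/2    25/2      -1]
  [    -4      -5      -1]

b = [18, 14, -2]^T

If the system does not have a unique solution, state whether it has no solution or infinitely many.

Row-reduce:
R2 ← R2 − 17/2·R1.
R3 ← R3 + 4·R1.
R2 ← R2 / (-30).
R1 ← R1 − 5·R2.
R3 ← R3 − 15·R2.
Row 3 reduces to 0 = 1/2, a contradiction. The system is inconsistent.

no solution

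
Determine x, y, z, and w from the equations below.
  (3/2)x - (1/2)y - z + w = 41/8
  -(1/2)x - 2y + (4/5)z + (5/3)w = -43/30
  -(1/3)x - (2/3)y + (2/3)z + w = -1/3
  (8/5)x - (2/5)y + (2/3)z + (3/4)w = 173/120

x = 1, y = 7/4, z = -2, w = 5/2

Row-reduce the augmented matrix:
R1 ← R1 / (3/2).
R2 ← R2 + 1/2·R1.
R3 ← R3 + 1/3·R1.
R4 ← R4 − 8/5·R1.
R2 ← R2 / (-13/6).
R1 ← R1 + 1/3·R2.
R3 ← R3 + 7/9·R2.
R4 ← R4 − 2/15·R2.
R3 ← R3 / (18/65).
R1 ← R1 + 48/65·R3.
R2 ← R2 + 14/65·R3.
R4 ← R4 − 1718/975·R3.
R4 ← R4 / (-3307/972).
R1 ← R1 − 46/27·R4.
R2 ← R2 + 43/81·R4.
R3 ← R3 − 295/162·R4.
Reading off the reduced rows gives x = 1, y = 7/4, z = -2, w = 5/2.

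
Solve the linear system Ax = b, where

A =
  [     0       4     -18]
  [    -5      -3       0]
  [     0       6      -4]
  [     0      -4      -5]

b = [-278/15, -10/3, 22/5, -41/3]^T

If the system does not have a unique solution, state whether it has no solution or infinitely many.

Row-reduce the augmented matrix:
Swap R1 and R2.
R1 ← R1 / (-5).
R2 ← R2 / (4).
R1 ← R1 − 3/5·R2.
R3 ← R3 − 6·R2.
R4 ← R4 + 4·R2.
R3 ← R3 / (23).
R1 ← R1 − 27/10·R3.
R2 ← R2 + 9/2·R3.
R4 ← R4 + 23·R3.
R4 reduces to 0 = 0, so the extra equation is consistent.
Reading off the reduced rows gives x_1 = -1/3, x_2 = 5/3, x_3 = 7/5.

x_1 = -1/3, x_2 = 5/3, x_3 = 7/5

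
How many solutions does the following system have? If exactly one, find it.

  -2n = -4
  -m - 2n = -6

m = 2, n = 2

Row-reduce the augmented matrix:
Swap R1 and R2.
R1 ← R1 / (-1).
R2 ← R2 / (-2).
R1 ← R1 − 2·R2.
Reading off the reduced rows gives m = 2, n = 2.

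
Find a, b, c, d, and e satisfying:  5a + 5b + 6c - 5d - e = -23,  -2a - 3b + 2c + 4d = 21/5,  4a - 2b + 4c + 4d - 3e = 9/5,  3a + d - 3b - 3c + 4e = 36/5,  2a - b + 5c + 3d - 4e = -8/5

a = 0, b = -7/5, c = -2, d = 1, e = -1

Row-reduce the augmented matrix:
R1 ← R1 / (5).
R2 ← R2 + 2·R1.
R3 ← R3 − 4·R1.
R4 ← R4 − 3·R1.
R5 ← R5 − 2·R1.
R2 ← R2 / (-1).
R1 ← R1 − 1·R2.
R3 ← R3 + 6·R2.
R4 ← R4 + 6·R2.
R5 ← R5 + 3·R2.
R3 ← R3 / (-136/5).
R1 ← R1 − 28/5·R3.
R2 ← R2 + 22/5·R3.
R4 ← R4 + 33·R3.
R5 ← R5 + 53/5·R3.
R4 ← R4 / (-107/34).
R1 ← R1 − 3/17·R4.
R2 ← R2 + 23/17·R4.
R3 ← R3 − 5/34·R4.
R5 ← R5 − 19/34·R4.
R5 ← R5 / (-547/428).
R1 ← R1 + 77/428·R5.
R2 ← R2 + 543/214·R5.
R3 ← R3 − 33/107·R5.
R4 ← R4 + 919/428·R5.
Reading off the reduced rows gives a = 0, b = -7/5, c = -2, d = 1, e = -1.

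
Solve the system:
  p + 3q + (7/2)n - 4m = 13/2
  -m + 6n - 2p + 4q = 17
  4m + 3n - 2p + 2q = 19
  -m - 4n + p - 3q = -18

no solution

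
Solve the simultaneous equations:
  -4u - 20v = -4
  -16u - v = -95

u = 6, v = -1

From equation 2: v = 95 − 16·u.
Substitute into equation 1 and solve: u = 6.
Then v = -1.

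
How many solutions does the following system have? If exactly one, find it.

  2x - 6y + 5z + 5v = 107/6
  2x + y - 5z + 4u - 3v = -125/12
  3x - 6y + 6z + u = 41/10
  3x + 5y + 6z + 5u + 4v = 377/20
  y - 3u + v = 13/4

x = 2/3, y = 1/4, z = 3/5, u = 0, v = 3

Row-reduce the augmented matrix:
R1 ← R1 / (2).
R2 ← R2 − 2·R1.
R3 ← R3 − 3·R1.
R4 ← R4 − 3·R1.
R2 ← R2 / (7).
R1 ← R1 + 3·R2.
R3 ← R3 − 3·R2.
R4 ← R4 − 14·R2.
R5 ← R5 − 1·R2.
R3 ← R3 / (39/14).
R1 ← R1 + 25/14·R3.
R2 ← R2 + 10/7·R3.
R4 ← R4 − 37/2·R3.
R5 ← R5 − 10/7·R3.
R4 ← R4 / (68/39).
R1 ← R1 − 49/39·R4.
R2 ← R2 − 8/39·R4.
R3 ← R3 + 10/39·R4.
R5 ← R5 + 125/39·R4.
R5 ← R5 / (2615/34).
R1 ← R1 + 1089/34·R5.
R2 ← R2 + 134/17·R5.
R3 ← R3 − 74/17·R5.
R4 ← R4 − 771/34·R5.
Reading off the reduced rows gives x = 2/3, y = 1/4, z = 3/5, u = 0, v = 3.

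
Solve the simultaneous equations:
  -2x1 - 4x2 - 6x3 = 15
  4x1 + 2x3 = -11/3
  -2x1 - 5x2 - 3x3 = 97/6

Row-reduce the augmented matrix:
R1 ← R1 / (-2).
R2 ← R2 − 4·R1.
R3 ← R3 + 2·R1.
R2 ← R2 / (-8).
R1 ← R1 − 2·R2.
R3 ← R3 + 1·R2.
R3 ← R3 / (17/4).
R1 ← R1 − 1/2·R3.
R2 ← R2 − 5/4·R3.
Reading off the reduced rows gives x1 = -2/3, x2 = -8/3, x3 = -1/2.

x1 = -2/3, x2 = -8/3, x3 = -1/2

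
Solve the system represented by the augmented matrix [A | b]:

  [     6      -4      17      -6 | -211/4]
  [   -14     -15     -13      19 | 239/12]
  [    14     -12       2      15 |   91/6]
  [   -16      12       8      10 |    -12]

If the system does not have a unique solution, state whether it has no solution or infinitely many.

Row-reduce the augmented matrix:
R1 ← R1 / (6).
R2 ← R2 + 14·R1.
R3 ← R3 − 14·R1.
R4 ← R4 + 16·R1.
R2 ← R2 / (-73/3).
R1 ← R1 + 2/3·R2.
R3 ← R3 + 8/3·R2.
R4 ← R4 − 4/3·R2.
R3 ← R3 / (-2963/73).
R1 ← R1 − 307/146·R3.
R2 ← R2 + 80/73·R3.
R4 ← R4 − 4000/73·R3.
R4 ← R4 / (96842/2963).
R1 ← R1 − 1997/5926·R4.
R2 ← R2 + 2885/2963·R4.
R3 ← R3 + 2077/2963·R4.
Reading off the reduced rows gives x_1 = 4/3, x_2 = 3/2, x_3 = -11/4, x_4 = 4/3.

x_1 = 4/3, x_2 = 3/2, x_3 = -11/4, x_4 = 4/3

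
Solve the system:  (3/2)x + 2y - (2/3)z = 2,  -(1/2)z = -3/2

infinitely many solutions

Row-reduce:
R1 ← R1 / (3/2).
R2 ← R2 / (-1/2).
R1 ← R1 + 4/9·R2.
Rank is 2 with 3 unknowns, leaving y free.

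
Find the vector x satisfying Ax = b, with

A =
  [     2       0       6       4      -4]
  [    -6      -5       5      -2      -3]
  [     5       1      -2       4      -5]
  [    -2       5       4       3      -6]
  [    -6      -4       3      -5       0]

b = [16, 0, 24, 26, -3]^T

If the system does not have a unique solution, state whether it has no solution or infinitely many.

x_1 = 3, x_2 = 2, x_3 = 1, x_4 = -4, x_5 = -5

Row-reduce the augmented matrix:
R1 ← R1 / (2).
R2 ← R2 + 6·R1.
R3 ← R3 − 5·R1.
R4 ← R4 + 2·R1.
R5 ← R5 + 6·R1.
R2 ← R2 / (-5).
R3 ← R3 − 1·R2.
R4 ← R4 − 5·R2.
R5 ← R5 + 4·R2.
R3 ← R3 / (-62/5).
R1 ← R1 − 3·R3.
R2 ← R2 + 23/5·R3.
R4 ← R4 − 33·R3.
R5 ← R5 − 13/5·R3.
R4 ← R4 / (197/31).
R1 ← R1 − 32/31·R4.
R2 ← R2 + 16/31·R4.
R3 ← R3 − 10/31·R4.
R5 ← R5 + 57/31·R4.
R5 ← R5 / (-1039/197).
R1 ← R1 − 331/197·R5.
R2 ← R2 − 130/197·R5.
R3 ← R3 − 165/197·R5.
R4 ← R4 + 610/197·R5.
Reading off the reduced rows gives x_1 = 3, x_2 = 2, x_3 = 1, x_4 = -4, x_5 = -5.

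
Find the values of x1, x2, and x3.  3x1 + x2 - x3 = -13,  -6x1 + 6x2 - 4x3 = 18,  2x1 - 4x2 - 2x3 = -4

Row-reduce the augmented matrix:
R1 ← R1 / (3).
R2 ← R2 + 6·R1.
R3 ← R3 − 2·R1.
R2 ← R2 / (8).
R1 ← R1 − 1/3·R2.
R3 ← R3 + 14/3·R2.
R3 ← R3 / (-29/6).
R1 ← R1 + 1/12·R3.
R2 ← R2 + 3/4·R3.
Reading off the reduced rows gives x1 = -4, x2 = -1, x3 = 0.

x1 = -4, x2 = -1, x3 = 0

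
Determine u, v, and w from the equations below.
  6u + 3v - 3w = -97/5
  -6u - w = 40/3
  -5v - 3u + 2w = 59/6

u = -5/2, v = 1/5, w = 5/3

Row-reduce the augmented matrix:
R1 ← R1 / (6).
R2 ← R2 + 6·R1.
R3 ← R3 + 3·R1.
R2 ← R2 / (3).
R1 ← R1 − 1/2·R2.
R3 ← R3 + 7/2·R2.
R3 ← R3 / (-25/6).
R1 ← R1 − 1/6·R3.
R2 ← R2 + 4/3·R3.
Reading off the reduced rows gives u = -5/2, v = 1/5, w = 5/3.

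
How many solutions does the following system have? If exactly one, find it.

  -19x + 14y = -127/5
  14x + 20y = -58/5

x = 3/5, y = -1

Row-reduce the augmented matrix:
R1 ← R1 / (-19).
R2 ← R2 − 14·R1.
R2 ← R2 / (576/19).
R1 ← R1 + 14/19·R2.
Reading off the reduced rows gives x = 3/5, y = -1.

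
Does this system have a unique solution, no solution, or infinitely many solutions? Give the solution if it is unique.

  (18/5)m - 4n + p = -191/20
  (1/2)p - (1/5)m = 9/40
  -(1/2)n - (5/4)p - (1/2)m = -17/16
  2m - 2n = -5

Row-reduce the augmented matrix:
R1 ← R1 / (18/5).
R2 ← R2 + 1/5·R1.
R3 ← R3 + 1/2·R1.
R4 ← R4 − 2·R1.
R2 ← R2 / (-2/9).
R1 ← R1 + 10/9·R2.
R3 ← R3 + 19/18·R2.
R4 ← R4 − 2/9·R2.
R3 ← R3 / (-15/4).
R1 ← R1 + 5/2·R3.
R2 ← R2 + 5/2·R3.
R4 reduces to 0 = 0, so the extra equation is consistent.
Reading off the reduced rows gives m = -1/2, n = 2, p = 1/4.

m = -1/2, n = 2, p = 1/4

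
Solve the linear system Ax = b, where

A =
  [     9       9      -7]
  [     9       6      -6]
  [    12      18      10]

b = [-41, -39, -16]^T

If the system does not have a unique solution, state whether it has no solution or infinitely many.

x_1 = -3, x_2 = 0, x_3 = 2

Row-reduce the augmented matrix:
R1 ← R1 / (9).
R2 ← R2 − 9·R1.
R3 ← R3 − 12·R1.
R2 ← R2 / (-3).
R1 ← R1 − 1·R2.
R3 ← R3 − 6·R2.
R3 ← R3 / (64/3).
R1 ← R1 + 4/9·R3.
R2 ← R2 + 1/3·R3.
Reading off the reduced rows gives x_1 = -3, x_2 = 0, x_3 = 2.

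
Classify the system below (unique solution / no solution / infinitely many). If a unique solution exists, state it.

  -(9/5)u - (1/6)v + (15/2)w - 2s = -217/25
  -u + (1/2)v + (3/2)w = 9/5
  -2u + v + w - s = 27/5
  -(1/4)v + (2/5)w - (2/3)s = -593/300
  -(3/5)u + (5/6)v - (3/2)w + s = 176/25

Row-reduce the augmented matrix:
R1 ← R1 / (-9/5).
R2 ← R2 + 1·R1.
R3 ← R3 + 2·R1.
R5 ← R5 + 3/5·R1.
R2 ← R2 / (16/27).
R1 ← R1 − 5/54·R2.
R3 ← R3 − 32/27·R2.
R4 ← R4 + 1/4·R2.
R5 ← R5 − 8/9·R2.
R3 ← R3 / (-2).
R1 ← R1 + 15/4·R3.
R2 ← R2 + 9/2·R3.
R4 ← R4 + 29/40·R3.
R4 ← R4 / (79/480).
R1 ← R1 − 45/16·R4.
R2 ← R2 − 33/8·R4.
R3 ← R3 − 1/2·R4.
R5 reduces to 0 = 0, so the extra equation is consistent.
Reading off the reduced rows gives u = -12/5, v = 3, w = -7/5, s = 1.

u = -12/5, v = 3, w = -7/5, s = 1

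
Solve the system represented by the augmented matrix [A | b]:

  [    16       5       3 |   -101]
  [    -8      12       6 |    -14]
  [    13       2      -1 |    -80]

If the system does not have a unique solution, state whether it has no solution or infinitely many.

Row-reduce the augmented matrix:
R1 ← R1 / (16).
R2 ← R2 + 8·R1.
R3 ← R3 − 13·R1.
R2 ← R2 / (29/2).
R1 ← R1 − 5/16·R2.
R3 ← R3 + 33/16·R2.
R3 ← R3 / (-275/116).
R1 ← R1 − 3/116·R3.
R2 ← R2 − 15/29·R3.
Reading off the reduced rows gives x_1 = -5, x_2 = -6, x_3 = 3.

x_1 = -5, x_2 = -6, x_3 = 3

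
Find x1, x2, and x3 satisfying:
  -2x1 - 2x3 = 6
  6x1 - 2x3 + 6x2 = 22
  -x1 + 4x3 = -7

x1 = -1, x2 = 4, x3 = -2

Row-reduce the augmented matrix:
R1 ← R1 / (-2).
R2 ← R2 − 6·R1.
R3 ← R3 + 1·R1.
R2 ← R2 / (6).
R3 ← R3 / (5).
R1 ← R1 − 1·R3.
R2 ← R2 + 4/3·R3.
Reading off the reduced rows gives x1 = -1, x2 = 4, x3 = -2.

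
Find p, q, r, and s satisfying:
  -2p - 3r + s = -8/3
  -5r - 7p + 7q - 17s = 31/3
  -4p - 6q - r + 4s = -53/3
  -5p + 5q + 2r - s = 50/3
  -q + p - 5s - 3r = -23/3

p = 0, q = 3, r = 1, s = 1/3

Row-reduce the augmented matrix:
R1 ← R1 / (-2).
R2 ← R2 + 7·R1.
R3 ← R3 + 4·R1.
R4 ← R4 + 5·R1.
R5 ← R5 − 1·R1.
R2 ← R2 / (7).
R3 ← R3 + 6·R2.
R4 ← R4 − 5·R2.
R5 ← R5 + 1·R2.
R3 ← R3 / (68/7).
R1 ← R1 − 3/2·R3.
R2 ← R2 − 11/14·R3.
R4 ← R4 − 39/7·R3.
R5 ← R5 + 26/7·R3.
R4 ← R4 / (1365/68).
R1 ← R1 − 259/136·R4.
R2 ← R2 + 227/136·R4.
R3 ← R3 + 109/68·R4.
R5 ← R5 + 455/34·R4.
R5 reduces to 0 = 0, so the extra equation is consistent.
Reading off the reduced rows gives p = 0, q = 3, r = 1, s = 1/3.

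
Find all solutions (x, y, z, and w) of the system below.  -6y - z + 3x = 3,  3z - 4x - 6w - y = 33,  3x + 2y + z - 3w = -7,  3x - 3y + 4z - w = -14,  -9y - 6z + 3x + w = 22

no solution

Row-reduce:
R1 ← R1 / (3).
R2 ← R2 + 4·R1.
R3 ← R3 − 3·R1.
R4 ← R4 − 3·R1.
R5 ← R5 − 3·R1.
R2 ← R2 / (-9).
R1 ← R1 + 2·R2.
R3 ← R3 − 8·R2.
R4 ← R4 − 3·R2.
R5 ← R5 + 3·R2.
R3 ← R3 / (94/27).
R1 ← R1 + 19/27·R3.
R2 ← R2 + 5/27·R3.
R4 ← R4 − 50/9·R3.
R5 ← R5 + 50/9·R3.
R4 ← R4 / (484/47).
R1 ← R1 + 33/94·R4.
R2 ← R2 − 21/94·R4.
R3 ← R3 + 225/94·R4.
R5 ← R5 + 484/47·R4.
Row 5 reduces to 0 = 2, a contradiction. The system is inconsistent.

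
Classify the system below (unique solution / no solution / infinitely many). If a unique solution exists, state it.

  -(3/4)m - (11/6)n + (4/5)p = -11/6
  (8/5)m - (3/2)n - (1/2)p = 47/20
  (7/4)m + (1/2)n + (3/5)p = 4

Row-reduce the augmented matrix:
R1 ← R1 / (-3/4).
R2 ← R2 − 8/5·R1.
R3 ← R3 − 7/4·R1.
R2 ← R2 / (-487/90).
R1 ← R1 − 22/9·R2.
R3 ← R3 + 34/9·R2.
R3 ← R3 / (791/487).
R1 ← R1 + 254/487·R3.
R2 ← R2 + 543/2435·R3.
Reading off the reduced rows gives m = 2, n = 2/5, p = 1/2.

m = 2, n = 2/5, p = 1/2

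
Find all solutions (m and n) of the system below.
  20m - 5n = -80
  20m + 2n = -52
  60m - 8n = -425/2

no solution

Row-reduce:
R1 ← R1 / (20).
R2 ← R2 − 20·R1.
R3 ← R3 − 60·R1.
R2 ← R2 / (7).
R1 ← R1 + 1/4·R2.
R3 ← R3 − 7·R2.
Row 3 reduces to 0 = -1/2, a contradiction. The system is inconsistent.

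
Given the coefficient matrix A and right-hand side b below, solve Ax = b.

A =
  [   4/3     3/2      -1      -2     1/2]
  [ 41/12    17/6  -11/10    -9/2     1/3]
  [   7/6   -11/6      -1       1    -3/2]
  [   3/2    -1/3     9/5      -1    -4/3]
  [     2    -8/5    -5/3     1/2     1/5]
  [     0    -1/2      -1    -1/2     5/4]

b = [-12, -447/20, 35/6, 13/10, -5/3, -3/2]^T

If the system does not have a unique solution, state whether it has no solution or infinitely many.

Row-reduce:
R1 ← R1 / (4/3).
R2 ← R2 − 41/12·R1.
R3 ← R3 − 7/6·R1.
R4 ← R4 − 3/2·R1.
R5 ← R5 − 2·R1.
R2 ← R2 / (-97/96).
R1 ← R1 − 9/8·R2.
R3 ← R3 + 151/48·R2.
R4 ← R4 + 97/48·R2.
R5 ← R5 + 77/20·R2.
R6 ← R6 + 1/2·R2.
R3 ← R3 / (-2269/485).
R1 ← R1 − 426/485·R3.
R2 ← R2 + 702/485·R3.
R5 ← R5 + 41753/7275·R3.
R6 ← R6 + 836/485·R3.
Swap R4 and R5.
R4 ← R4 / (2997/22690).
R1 ← R1 + 1482/2269·R4.
R2 ← R2 + 1968/2269·R4.
R3 ← R3 + 390/2269·R4.
R6 ← R6 + 5017/4538·R4.
Swap R5 and R6.
R5 ← R5 / (1787143/107892).
R1 ← R1 − 76432/8991·R5.
R2 ← R2 − 112963/8991·R5.
R3 ← R3 − 19325/8991·R5.
R4 ← R4 − 371300/26973·R5.
Row 6 reduces to 0 = -2, a contradiction. The system is inconsistent.

no solution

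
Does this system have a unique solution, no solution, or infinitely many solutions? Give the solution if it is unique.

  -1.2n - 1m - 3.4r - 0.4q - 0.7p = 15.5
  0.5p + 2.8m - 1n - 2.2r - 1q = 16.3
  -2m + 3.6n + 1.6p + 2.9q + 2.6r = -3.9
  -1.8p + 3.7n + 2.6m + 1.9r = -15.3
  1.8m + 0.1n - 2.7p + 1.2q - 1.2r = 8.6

m = 2, n = -1, p = 3, q = 5, r = -6

Row-reduce the augmented matrix:
R1 ← R1 / (-1).
R2 ← R2 − 14/5·R1.
R3 ← R3 + 2·R1.
R4 ← R4 − 13/5·R1.
R5 ← R5 − 9/5·R1.
R2 ← R2 / (-109/25).
R1 ← R1 − 6/5·R2.
R3 ← R3 − 6·R2.
R4 ← R4 − 29/50·R2.
R5 ← R5 + 103/50·R2.
R3 ← R3 / (108/109).
R1 ← R1 − 65/218·R3.
R2 ← R2 − 73/218·R3.
R4 ← R4 + 1663/436·R3.
R5 ← R5 + 7129/2180·R3.
R4 ← R4 / (7303/4320).
R1 ← R1 + 181/432·R4.
R2 ← R2 − 479/2160·R4.
R3 ← R3 − 853/1080·R4.
R5 ← R5 − 87793/21600·R4.
R5 ← R5 / (21441419/365150).
R1 ← R1 + 46205/7303·R5.
R2 ← R2 − 345967/36515·R5.
R3 ← R3 − 338908/36515·R5.
R4 ← R4 + 148610/7303·R5.
Reading off the reduced rows gives m = 2, n = -1, p = 3, q = 5, r = -6.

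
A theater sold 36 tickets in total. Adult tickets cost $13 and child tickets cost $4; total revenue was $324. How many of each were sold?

Let a = adult tickets, c = child tickets.
  a + c = 36
  13a + 4c = 324
From equation 1: a = 36 − c.
Substitute into equation 2 and solve: c = 16.
Then a = 20.

adult tickets: 20, child tickets: 16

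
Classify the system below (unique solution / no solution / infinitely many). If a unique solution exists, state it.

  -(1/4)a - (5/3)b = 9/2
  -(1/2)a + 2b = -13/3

a = -4/3, b = -5/2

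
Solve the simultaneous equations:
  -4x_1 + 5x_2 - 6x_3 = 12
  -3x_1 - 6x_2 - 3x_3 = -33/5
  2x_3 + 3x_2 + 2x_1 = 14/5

x_1 = -1, x_2 = 8/5, x_3 = 0

Row-reduce the augmented matrix:
R1 ← R1 / (-4).
R2 ← R2 + 3·R1.
R3 ← R3 − 2·R1.
R2 ← R2 / (-39/4).
R1 ← R1 + 5/4·R2.
R3 ← R3 − 11/2·R2.
R3 ← R3 / (-2/13).
R1 ← R1 − 17/13·R3.
R2 ← R2 + 2/13·R3.
Reading off the reduced rows gives x_1 = -1, x_2 = 8/5, x_3 = 0.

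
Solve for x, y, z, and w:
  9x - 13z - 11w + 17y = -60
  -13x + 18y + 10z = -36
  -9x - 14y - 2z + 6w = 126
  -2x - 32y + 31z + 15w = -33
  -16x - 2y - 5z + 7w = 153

Row-reduce the augmented matrix:
R1 ← R1 / (9).
R2 ← R2 + 13·R1.
R3 ← R3 + 9·R1.
R4 ← R4 + 2·R1.
R5 ← R5 + 16·R1.
R2 ← R2 / (383/9).
R1 ← R1 − 17/9·R2.
R3 ← R3 − 3·R2.
R4 ← R4 + 254/9·R2.
R5 ← R5 − 254/9·R2.
R3 ← R3 / (-5508/383).
R1 ← R1 + 404/383·R3.
R2 ← R2 + 79/383·R3.
R4 ← R4 − 8537/383·R3.
R5 ← R5 + 8537/383·R3.
R4 ← R4 / (-11003/2754).
R1 ← R1 + 320/1377·R4.
R2 ← R2 + 875/2754·R4.
R3 ← R3 − 743/2754·R4.
R5 ← R5 − 11003/2754·R4.
R5 reduces to 0 = 0, so the extra equation is consistent.
Reading off the reduced rows gives x = -6, y = -3, z = -6, w = 3.

x = -6, y = -3, z = -6, w = 3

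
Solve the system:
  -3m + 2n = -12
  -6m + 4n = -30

Row-reduce:
R1 ← R1 / (-3).
R2 ← R2 + 6·R1.
Row 2 reduces to 0 = -6, a contradiction. The system is inconsistent.

no solution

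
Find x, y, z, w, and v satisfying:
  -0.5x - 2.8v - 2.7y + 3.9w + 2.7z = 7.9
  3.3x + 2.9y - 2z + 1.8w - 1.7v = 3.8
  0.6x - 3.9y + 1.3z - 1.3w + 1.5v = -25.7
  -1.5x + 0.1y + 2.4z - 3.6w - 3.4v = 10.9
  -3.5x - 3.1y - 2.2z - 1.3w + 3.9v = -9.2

Row-reduce the augmented matrix:
R1 ← R1 / (-1/2).
R2 ← R2 − 33/10·R1.
R3 ← R3 − 3/5·R1.
R4 ← R4 + 3/2·R1.
R5 ← R5 + 7/2·R1.
R2 ← R2 / (-373/25).
R1 ← R1 − 27/5·R2.
R3 ← R3 + 357/50·R2.
R4 ← R4 − 41/5·R2.
R5 ← R5 − 79/5·R2.
R3 ← R3 / (-22609/7460).
R1 ← R1 − 243/746·R3.
R2 ← R2 + 791/746·R3.
R4 ← R4 − 1117/373·R3.
R5 ← R5 + 8107/1865·R3.
R4 ← R4 / (-1113133/113045).
R1 ← R1 − 25194/22609·R4.
R2 ← R2 − 35780/22609·R4.
R3 ← R3 − 73103/22609·R4.
R5 ← R5 − 3305319/226090·R4.
R5 ← R5 / (-148227423/22262660).
R1 ← R1 + 760402/1113133·R5.
R2 ← R2 + 1242322/1113133·R5.
R3 ← R3 + 4548057/2226266·R5.
R4 ← R4 + 364803/2226266·R5.
Reading off the reduced rows gives x = -5, y = 4, z = 0, w = 2, v = -3.

x = -5, y = 4, z = 0, w = 2, v = -3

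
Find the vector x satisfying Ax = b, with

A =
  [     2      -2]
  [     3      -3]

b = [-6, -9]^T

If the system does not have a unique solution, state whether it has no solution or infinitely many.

infinitely many solutions

Row-reduce:
R1 ← R1 / (2).
R2 ← R2 − 3·R1.
Rank is 1 with 2 unknowns, leaving x_2 free.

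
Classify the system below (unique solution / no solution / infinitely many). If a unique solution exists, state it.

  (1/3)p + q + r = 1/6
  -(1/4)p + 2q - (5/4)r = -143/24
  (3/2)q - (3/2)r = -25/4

Row-reduce the augmented matrix:
R1 ← R1 / (1/3).
R2 ← R2 + 1/4·R1.
R2 ← R2 / (11/4).
R1 ← R1 − 3·R2.
R3 ← R3 − 3/2·R2.
R3 ← R3 / (-27/22).
R1 ← R1 − 39/11·R3.
R2 ← R2 + 2/11·R3.
Reading off the reduced rows gives p = -2, q = -5/3, r = 5/2.

p = -2, q = -5/3, r = 5/2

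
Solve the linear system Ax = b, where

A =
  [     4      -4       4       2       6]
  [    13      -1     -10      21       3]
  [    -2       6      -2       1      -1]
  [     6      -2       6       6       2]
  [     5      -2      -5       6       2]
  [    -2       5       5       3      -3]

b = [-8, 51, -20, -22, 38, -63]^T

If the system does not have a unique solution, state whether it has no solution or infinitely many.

Row-reduce the augmented matrix:
R1 ← R1 / (4).
R2 ← R2 − 13·R1.
R3 ← R3 + 2·R1.
R4 ← R4 − 6·R1.
R5 ← R5 − 5·R1.
R6 ← R6 + 2·R1.
R2 ← R2 / (12).
R1 ← R1 + 1·R2.
R3 ← R3 − 4·R2.
R4 ← R4 − 4·R2.
R5 ← R5 − 3·R2.
R6 ← R6 − 3·R2.
R3 ← R3 / (23/3).
R1 ← R1 + 11/12·R3.
R2 ← R2 + 23/12·R3.
R4 ← R4 − 23/3·R3.
R5 ← R5 + 17/4·R3.
R6 ← R6 − 51/4·R3.
R1 ← R1 − 63/46·R4.
R2 ← R2 − 1/2·R4.
R3 ← R3 + 17/46·R4.
R5 ← R5 + 39/23·R4.
R6 ← R6 − 117/23·R4.
R5 ← R5 / (-287/23).
R1 ← R1 − 307/23·R5.
R2 ← R2 − 5·R5.
R3 ← R3 + 54/23·R5.
R4 ← R4 + 9·R5.
R6 ← R6 − 861/23·R5.
R6 reduces to 0 = 0, so the extra equation is consistent.
Reading off the reduced rows gives x_1 = 6, x_2 = -3, x_3 = -6, x_4 = -4, x_5 = -2.

x_1 = 6, x_2 = -3, x_3 = -6, x_4 = -4, x_5 = -2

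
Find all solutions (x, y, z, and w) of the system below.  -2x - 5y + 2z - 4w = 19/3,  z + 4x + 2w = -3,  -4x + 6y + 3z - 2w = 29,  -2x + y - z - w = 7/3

x = 0, y = 7/3, z = 3, w = -3

Row-reduce the augmented matrix:
R1 ← R1 / (-2).
R2 ← R2 − 4·R1.
R3 ← R3 + 4·R1.
R4 ← R4 + 2·R1.
R2 ← R2 / (-10).
R1 ← R1 − 5/2·R2.
R3 ← R3 − 16·R2.
R4 ← R4 − 6·R2.
R3 ← R3 / (7).
R1 ← R1 − 1/4·R3.
R2 ← R2 + 1/2·R3.
R4 ← R4 / (-3/5).
R1 ← R1 − 22/35·R4.
R2 ← R2 − 12/35·R4.
R3 ← R3 + 18/35·R4.
Reading off the reduced rows gives x = 0, y = 7/3, z = 3, w = -3.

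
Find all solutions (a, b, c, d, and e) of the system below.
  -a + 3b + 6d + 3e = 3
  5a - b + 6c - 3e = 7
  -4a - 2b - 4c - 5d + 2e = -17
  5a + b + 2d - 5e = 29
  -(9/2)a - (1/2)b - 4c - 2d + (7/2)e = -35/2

no solution

Row-reduce:
R1 ← R1 / (-1).
R2 ← R2 − 5·R1.
R3 ← R3 + 4·R1.
R4 ← R4 − 5·R1.
R5 ← R5 + 9/2·R1.
R2 ← R2 / (14).
R1 ← R1 + 3·R2.
R3 ← R3 + 14·R2.
R4 ← R4 − 16·R2.
R5 ← R5 + 14·R2.
R3 ← R3 / (2).
R1 ← R1 − 9/7·R3.
R2 ← R2 − 3/7·R3.
R4 ← R4 + 48/7·R3.
R5 ← R5 − 2·R3.
R4 ← R4 / (8/7).
R1 ← R1 + 3/14·R4.
R2 ← R2 − 27/14·R4.
R3 ← R3 − 1/2·R4.
Row 5 reduces to 0 = -2, a contradiction. The system is inconsistent.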